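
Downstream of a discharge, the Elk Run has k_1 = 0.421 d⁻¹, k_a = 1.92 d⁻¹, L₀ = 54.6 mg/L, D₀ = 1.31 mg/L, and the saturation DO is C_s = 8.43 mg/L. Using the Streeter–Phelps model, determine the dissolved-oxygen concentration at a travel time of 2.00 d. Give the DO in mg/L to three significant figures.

DO ≈ 2.12 mg/L

k_1 L₀/(k_a−k_1) = 0.421×54.6/(1.92−0.421) = 22.99/1.499 = 15.33 mg/L.
e^(−k_1 t) = e^(−0.421×2.000) = 0.4308; e^(−k_a t) = e^(−1.92×2.000) = 0.02149.
D = 15.33 × (0.4308 − 0.02149) + 1.31 × 0.02149 = 6.277 + 0.02816 = 6.305 mg/L.
DO = C_s − D = 8.43 − 6.305 = 2.125 mg/L.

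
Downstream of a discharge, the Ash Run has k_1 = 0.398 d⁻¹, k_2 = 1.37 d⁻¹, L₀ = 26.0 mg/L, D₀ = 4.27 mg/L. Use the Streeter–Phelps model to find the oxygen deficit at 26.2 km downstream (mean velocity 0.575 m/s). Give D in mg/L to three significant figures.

D ≈ 5.53 mg/L

Travel time t = x/v = 26.2 km / (0.575 m/s) = 26200 m / 0.575 m/s = 45570 s = 0.5274 d.
k_1 L₀/(k_2−k_1) = 0.398×26.0/(1.37−0.398) = 10.35/0.9720 = 10.65 mg/L.
e^(−k_1 t) = e^(−0.398×0.5274) = 0.8107; e^(−k_2 t) = e^(−1.37×0.5274) = 0.4855.
D = 10.65 × (0.8107 − 0.4855) + 4.27 × 0.4855 = 3.461 + 2.073 = 5.535 mg/L.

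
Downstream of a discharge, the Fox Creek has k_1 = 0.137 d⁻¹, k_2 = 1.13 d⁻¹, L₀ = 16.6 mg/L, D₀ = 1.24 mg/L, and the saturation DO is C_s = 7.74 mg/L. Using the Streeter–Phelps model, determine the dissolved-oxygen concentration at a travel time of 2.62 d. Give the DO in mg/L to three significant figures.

DO ≈ 6.19 mg/L

k_1 L₀/(k_2−k_1) = 0.137×16.6/(1.13−0.137) = 2.274/0.9930 = 2.290 mg/L.
e^(−k_1 t) = e^(−0.137×2.620) = 0.6984; e^(−k_2 t) = e^(−1.13×2.620) = 0.05179.
D = 2.290 × (0.6984 − 0.05179) + 1.24 × 0.05179 = 1.481 + 0.06422 = 1.545 mg/L.
DO = C_s − D = 7.74 − 1.545 = 6.195 mg/L.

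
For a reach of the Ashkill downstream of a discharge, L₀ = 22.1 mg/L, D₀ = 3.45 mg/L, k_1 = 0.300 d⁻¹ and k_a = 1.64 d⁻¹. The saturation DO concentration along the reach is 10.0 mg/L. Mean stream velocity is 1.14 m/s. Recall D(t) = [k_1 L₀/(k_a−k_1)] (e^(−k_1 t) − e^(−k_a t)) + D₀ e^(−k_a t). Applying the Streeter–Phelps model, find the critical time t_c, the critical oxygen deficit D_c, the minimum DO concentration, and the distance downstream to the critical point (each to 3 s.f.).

At the critical point dD/dt = 0, so k_1 L₀ e^(−k_1 t) = k_a D. Substituting D(t) from the Streeter–Phelps equation and solving for t gives
t_c = ln[(k_a/k_1)(1 − D₀(k_a−k_1)/(k_1 L₀))] / (k_a−k_1).
Here k_a−k_1 = 1.340 d⁻¹ and 1 − D₀(k_a−k_1)/(k_1 L₀) = 1 − 3.45×1.340/(0.300×22.1) = 0.3027, so
t_c = ln(5.467 × 0.3027) / 1.340 = 0.5037 / 1.340 = 0.3759 d.
D_c = (k_1/k_a) L₀ e^(−k_1 t_c) = (0.300/1.64) × 22.1 × e^(−0.300×0.3759) = 0.1829 × 22.1 × 0.8934 = 3.612 mg/L.
Minimum DO = C_s − D_c = 10.0 − 3.612 = 6.388 mg/L.
x_c = v t_c = 1.14 m/s × 0.3759 d × 86400 s/d = 37020 m ≈ 37.0 km.

t_c ≈ 0.376 d; D_c ≈ 3.61 mg/L; min DO ≈ 6.39 mg/L; x_c ≈ 37.0 km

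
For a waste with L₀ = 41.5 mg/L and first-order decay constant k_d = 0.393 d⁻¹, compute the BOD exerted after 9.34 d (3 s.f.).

y ≈ 40.4 mg/L

y_t = L₀(1 − e^(−k_d t)) = 41.5 × (1 − e^(−0.393×9.34))
= 41.5 × (1 − 0.02546) = 41.5 × 0.9745 = 40.44 mg/L.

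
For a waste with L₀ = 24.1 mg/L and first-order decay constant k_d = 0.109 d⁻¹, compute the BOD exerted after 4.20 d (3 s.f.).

y ≈ 8.85 mg/L

y_t = L₀(1 − e^(−k_d t)) = 24.1 × (1 − e^(−0.109×4.20))
= 24.1 × (1 − 0.6327) = 24.1 × 0.3673 = 8.853 mg/L.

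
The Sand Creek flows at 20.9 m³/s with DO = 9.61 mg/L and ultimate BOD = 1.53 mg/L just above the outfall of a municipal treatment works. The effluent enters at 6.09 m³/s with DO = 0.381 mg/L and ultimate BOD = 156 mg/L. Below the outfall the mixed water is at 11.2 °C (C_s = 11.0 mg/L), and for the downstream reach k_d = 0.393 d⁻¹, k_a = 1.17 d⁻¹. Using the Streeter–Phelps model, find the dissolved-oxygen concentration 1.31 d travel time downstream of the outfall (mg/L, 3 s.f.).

Mixed DO = (20.9×9.61 + 6.09×0.381)/(20.9+6.09) = 203.2/26.99 = 7.528 mg/L.
Mixed L₀ = (20.9×1.53 + 6.09×156)/(26.99) = 982.0/26.99 = 36.38 mg/L.
Initial deficit D₀ = C_s − DO₀ = 11.0 − 7.528 = 3.472 mg/L.
D(1.31) = [0.393×36.38/(1.17−0.393)](e^(−0.393×1.31) − e^(−1.17×1.31)) + 3.472 e^(−1.17×1.31)
= 18.40 × (0.5976 − 0.2160) + 3.472 × 0.2160 = 7.773 mg/L.
DO = 11.0 − 7.773 = 3.227 mg/L.

DO ≈ 3.23 mg/L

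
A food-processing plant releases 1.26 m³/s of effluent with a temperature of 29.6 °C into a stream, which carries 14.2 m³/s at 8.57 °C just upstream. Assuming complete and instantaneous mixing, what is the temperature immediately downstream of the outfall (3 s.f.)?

10.3 °C

Flow-weighted mixing: C = (Q_r C_r + Q_w C_w)/(Q_r + Q_w)
= (14.2×8.57 + 1.26×29.6)/(14.2 + 1.26) = 159.0/15.46 = 10.28 °C.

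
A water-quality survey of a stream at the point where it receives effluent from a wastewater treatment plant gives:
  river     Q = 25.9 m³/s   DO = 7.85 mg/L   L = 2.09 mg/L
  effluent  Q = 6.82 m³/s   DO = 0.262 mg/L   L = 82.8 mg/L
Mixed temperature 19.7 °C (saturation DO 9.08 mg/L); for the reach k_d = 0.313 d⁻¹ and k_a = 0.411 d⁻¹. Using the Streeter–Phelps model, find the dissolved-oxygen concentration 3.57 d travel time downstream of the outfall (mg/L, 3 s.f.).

DO ≈ 2.60 mg/L

Mixed DO = (25.9×7.85 + 6.82×0.262)/(25.9+6.82) = 205.1/32.72 = 6.268 mg/L.
Mixed L₀ = (25.9×2.09 + 6.82×82.8)/(32.72) = 618.8/32.72 = 18.91 mg/L.
Initial deficit D₀ = C_s − DO₀ = 9.08 − 6.268 = 2.812 mg/L.
D(3.57) = [0.313×18.91/(0.411−0.313)](e^(−0.313×3.57) − e^(−0.411×3.57)) + 2.812 e^(−0.411×3.57)
= 60.41 × (0.3271 − 0.2306) + 2.812 × 0.2306 = 6.482 mg/L.
DO = 9.08 − 6.482 = 2.598 mg/L.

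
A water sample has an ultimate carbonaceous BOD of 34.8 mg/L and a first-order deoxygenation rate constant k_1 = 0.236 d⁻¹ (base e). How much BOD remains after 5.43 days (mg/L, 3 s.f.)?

L ≈ 9.66 mg/L

L_t = L₀ e^(−k_1 t) = 34.8 × e^(−0.236×5.43) = 34.8 × 0.2776 = 9.661 mg/L.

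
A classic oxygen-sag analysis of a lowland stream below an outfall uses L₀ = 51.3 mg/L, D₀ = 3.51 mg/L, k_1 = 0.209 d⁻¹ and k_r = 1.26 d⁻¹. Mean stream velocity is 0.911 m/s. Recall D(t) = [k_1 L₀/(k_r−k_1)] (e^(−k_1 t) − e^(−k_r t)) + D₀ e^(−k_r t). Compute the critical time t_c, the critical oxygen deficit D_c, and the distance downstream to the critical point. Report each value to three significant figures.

t_c ≈ 1.31 d; D_c ≈ 6.47 mg/L; x_c ≈ 103 km

At the critical point dD/dt = 0, so k_1 L₀ e^(−k_1 t) = k_r D. Substituting D(t) from the Streeter–Phelps equation and solving for t gives
t_c = ln[(k_r/k_1)(1 − D₀(k_r−k_1)/(k_1 L₀))] / (k_r−k_1).
Here k_r−k_1 = 1.051 d⁻¹ and 1 − D₀(k_r−k_1)/(k_1 L₀) = 1 − 3.51×1.051/(0.209×51.3) = 0.6559, so
t_c = ln(6.029 × 0.6559) / 1.051 = 1.375 / 1.051 = 1.308 d.
D_c = (k_1/k_r) L₀ e^(−k_1 t_c) = (0.209/1.26) × 51.3 × e^(−0.209×1.308) = 0.1659 × 51.3 × 0.7608 = 6.474 mg/L.
x_c = v t_c = 0.911 m/s × 1.308 d × 86400 s/d = 103000 m ≈ 103 km.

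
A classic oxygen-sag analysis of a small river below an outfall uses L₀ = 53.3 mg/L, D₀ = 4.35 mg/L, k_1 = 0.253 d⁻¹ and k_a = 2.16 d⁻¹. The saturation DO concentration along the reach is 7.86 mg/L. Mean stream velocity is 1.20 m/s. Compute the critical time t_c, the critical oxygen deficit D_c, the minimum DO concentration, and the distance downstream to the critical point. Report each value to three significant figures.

t_c ≈ 0.624 d; D_c ≈ 5.33 mg/L; min DO ≈ 2.53 mg/L; x_c ≈ 64.7 km

With k_a/k_1 = 8.538 and 1 − D₀(k_a−k_1)/(k_1 L₀) = 0.3848,
t_c = ln(8.538 × 0.3848) / (2.16 − 0.253) = ln(3.286) / 1.907 = 1.190/1.907 = 0.6238 d.
L(t_c) = L₀ e^(−k_1 t_c) = 53.3 × 0.8540 = 45.52 mg/L, and at the critical point k_a D_c = k_1 L, so D_c = (0.253/2.16) × 45.52 = 5.332 mg/L.
Minimum DO = C_s − D_c = 7.86 − 5.332 = 2.528 mg/L.
x_c = v t_c = 1.20 m/s × 0.6238 d × 86400 s/d = 64670 m ≈ 64.7 km.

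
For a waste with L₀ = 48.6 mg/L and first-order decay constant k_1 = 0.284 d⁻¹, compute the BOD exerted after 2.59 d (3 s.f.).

y_t = L₀(1 − e^(−k_1 t)) = 48.6 × (1 − e^(−0.284×2.59))
= 48.6 × (1 − 0.4792) = 48.6 × 0.5208 = 25.31 mg/L.

y ≈ 25.3 mg/L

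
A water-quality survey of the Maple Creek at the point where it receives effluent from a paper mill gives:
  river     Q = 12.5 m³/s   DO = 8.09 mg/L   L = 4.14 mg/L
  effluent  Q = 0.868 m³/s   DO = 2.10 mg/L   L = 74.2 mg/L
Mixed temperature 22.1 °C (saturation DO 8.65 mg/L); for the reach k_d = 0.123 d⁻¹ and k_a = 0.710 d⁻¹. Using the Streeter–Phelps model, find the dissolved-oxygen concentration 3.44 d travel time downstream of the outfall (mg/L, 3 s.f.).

Mixed DO = (12.5×8.09 + 0.868×2.10)/(12.5+0.868) = 102.9/13.37 = 7.701 mg/L.
Mixed L₀ = (12.5×4.14 + 0.868×74.2)/(13.37) = 116.2/13.37 = 8.689 mg/L.
Initial deficit D₀ = C_s − DO₀ = 8.65 − 7.701 = 0.9489 mg/L.
D(3.44) = [0.123×8.689/(0.710−0.123)](e^(−0.123×3.44) − e^(−0.710×3.44)) + 0.9489 e^(−0.710×3.44)
= 1.821 × (0.6550 − 0.08695) + 0.9489 × 0.08695 = 1.117 mg/L.
DO = 8.65 − 1.117 = 7.533 mg/L.

DO ≈ 7.53 mg/L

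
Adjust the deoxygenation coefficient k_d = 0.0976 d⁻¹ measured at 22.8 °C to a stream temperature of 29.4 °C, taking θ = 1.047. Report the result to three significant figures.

k_d ≈ 0.132 d⁻¹

k_d(T₂) = k_d(T₁) · θ^(T₂−T₁) = 0.0976 × 1.047^(29.4−22.8)
= 0.0976 × 1.047^6.60 = 0.0976 × 1.354 = 0.1322 d⁻¹.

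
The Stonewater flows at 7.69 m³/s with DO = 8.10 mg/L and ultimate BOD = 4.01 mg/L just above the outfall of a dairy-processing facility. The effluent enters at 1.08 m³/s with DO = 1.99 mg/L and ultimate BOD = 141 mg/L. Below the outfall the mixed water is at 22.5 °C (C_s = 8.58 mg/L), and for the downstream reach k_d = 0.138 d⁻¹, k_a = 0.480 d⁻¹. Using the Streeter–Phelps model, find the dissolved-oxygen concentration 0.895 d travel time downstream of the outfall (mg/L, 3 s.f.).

DO ≈ 5.81 mg/L

Mixed DO = (7.69×8.10 + 1.08×1.99)/(7.69+1.08) = 64.44/8.770 = 7.348 mg/L.
Mixed L₀ = (7.69×4.01 + 1.08×141)/(8.770) = 183.1/8.770 = 20.88 mg/L.
Initial deficit D₀ = C_s − DO₀ = 8.58 − 7.348 = 1.232 mg/L.
D(0.895) = [0.138×20.88/(0.480−0.138)](e^(−0.138×0.895) − e^(−0.480×0.895)) + 1.232 e^(−0.480×0.895)
= 8.425 × (0.8838 − 0.6508) + 1.232 × 0.6508 = 2.765 mg/L.
DO = 8.58 − 2.765 = 5.815 mg/L.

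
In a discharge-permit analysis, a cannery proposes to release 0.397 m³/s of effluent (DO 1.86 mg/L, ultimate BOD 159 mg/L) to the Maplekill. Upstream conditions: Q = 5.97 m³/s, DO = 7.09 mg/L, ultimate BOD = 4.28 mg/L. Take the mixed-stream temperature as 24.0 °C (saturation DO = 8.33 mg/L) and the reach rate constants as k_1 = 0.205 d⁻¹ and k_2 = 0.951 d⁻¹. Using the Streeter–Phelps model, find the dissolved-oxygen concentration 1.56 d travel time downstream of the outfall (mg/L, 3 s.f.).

Mixed DO = (5.97×7.09 + 0.397×1.86)/(5.97+0.397) = 43.07/6.367 = 6.764 mg/L.
Mixed L₀ = (5.97×4.28 + 0.397×159)/(6.367) = 88.67/6.367 = 13.93 mg/L.
Initial deficit D₀ = C_s − DO₀ = 8.33 − 6.764 = 1.566 mg/L.
D(1.56) = [0.205×13.93/(0.951−0.205)](e^(−0.205×1.56) − e^(−0.951×1.56)) + 1.566 e^(−0.951×1.56)
= 3.827 × (0.7263 − 0.2268) + 1.566 × 0.2268 = 2.267 mg/L.
DO = 8.33 − 2.267 = 6.063 mg/L.

DO ≈ 6.06 mg/L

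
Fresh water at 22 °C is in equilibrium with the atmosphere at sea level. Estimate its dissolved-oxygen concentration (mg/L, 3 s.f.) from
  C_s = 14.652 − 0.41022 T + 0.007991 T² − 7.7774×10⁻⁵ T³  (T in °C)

C_s = 14.652 − 0.41022×22 + 0.007991×22² − 7.7774×10⁻⁵×22³ = 8.667 mg/L.

C_s ≈ 8.67 mg/L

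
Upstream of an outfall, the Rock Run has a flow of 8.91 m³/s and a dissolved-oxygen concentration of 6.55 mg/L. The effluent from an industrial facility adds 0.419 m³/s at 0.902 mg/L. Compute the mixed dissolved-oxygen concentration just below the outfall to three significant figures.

6.30 mg/L

Flow-weighted mixing: C = (Q_r C_r + Q_w C_w)/(Q_r + Q_w)
= (8.91×6.55 + 0.419×0.902)/(8.91 + 0.419) = 58.74/9.329 = 6.296 mg/L.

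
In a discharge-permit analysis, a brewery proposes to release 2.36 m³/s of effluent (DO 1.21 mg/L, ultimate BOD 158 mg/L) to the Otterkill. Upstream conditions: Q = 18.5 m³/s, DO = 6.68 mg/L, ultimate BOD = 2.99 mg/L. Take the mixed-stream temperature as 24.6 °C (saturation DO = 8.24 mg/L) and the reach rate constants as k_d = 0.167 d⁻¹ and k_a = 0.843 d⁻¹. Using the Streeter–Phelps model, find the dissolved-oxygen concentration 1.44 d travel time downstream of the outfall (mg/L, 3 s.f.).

DO ≈ 5.11 mg/L

Mixed DO = (18.5×6.68 + 2.36×1.21)/(18.5+2.36) = 126.4/20.86 = 6.061 mg/L.
Mixed L₀ = (18.5×2.99 + 2.36×158)/(20.86) = 428.2/20.86 = 20.53 mg/L.
Initial deficit D₀ = C_s − DO₀ = 8.24 − 6.061 = 2.179 mg/L.
D(1.44) = [0.167×20.53/(0.843−0.167)](e^(−0.167×1.44) − e^(−0.843×1.44)) + 2.179 e^(−0.843×1.44)
= 5.071 × (0.7863 − 0.2970) + 2.179 × 0.2970 = 3.128 mg/L.
DO = 8.24 − 3.128 = 5.112 mg/L.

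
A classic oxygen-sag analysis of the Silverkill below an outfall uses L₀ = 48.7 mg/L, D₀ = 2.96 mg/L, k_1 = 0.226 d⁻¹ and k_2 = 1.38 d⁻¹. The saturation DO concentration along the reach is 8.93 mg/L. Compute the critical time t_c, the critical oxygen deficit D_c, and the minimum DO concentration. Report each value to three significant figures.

t_c ≈ 1.25 d; D_c ≈ 6.02 mg/L; min DO ≈ 2.91 mg/L

With k_2/k_1 = 6.106 and 1 − D₀(k_2−k_1)/(k_1 L₀) = 0.6896,
t_c = ln(6.106 × 0.6896) / (1.38 − 0.226) = ln(4.211) / 1.154 = 1.438/1.154 = 1.246 d.
L(t_c) = L₀ e^(−k_1 t_c) = 48.7 × 0.7546 = 36.75 mg/L, and at the critical point k_2 D_c = k_1 L, so D_c = (0.226/1.38) × 36.75 = 6.018 mg/L.
Minimum DO = C_s − D_c = 8.93 − 6.018 = 2.912 mg/L.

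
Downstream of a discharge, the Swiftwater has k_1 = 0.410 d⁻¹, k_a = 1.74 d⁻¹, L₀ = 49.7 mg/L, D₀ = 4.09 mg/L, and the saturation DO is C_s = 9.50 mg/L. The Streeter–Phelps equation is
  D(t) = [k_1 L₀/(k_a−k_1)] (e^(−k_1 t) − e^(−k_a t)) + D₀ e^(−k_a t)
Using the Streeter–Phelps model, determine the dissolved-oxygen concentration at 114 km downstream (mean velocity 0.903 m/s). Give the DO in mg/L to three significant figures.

Travel time t = x/v = 114 km / (0.903 m/s) = 114000 m / 0.903 m/s = 126200 s = 1.461 d.
k_1 L₀/(k_a−k_1) = 0.410×49.7/(1.74−0.410) = 20.38/1.330 = 15.32 mg/L.
e^(−k_1 t) = e^(−0.410×1.461) = 0.5493; e^(−k_a t) = e^(−1.74×1.461) = 0.07867.
D = 15.32 × (0.5493 − 0.07867) + 4.09 × 0.07867 = 7.211 + 0.3218 = 7.532 mg/L.
DO = C_s − D = 9.50 − 7.532 = 1.968 mg/L.

DO ≈ 1.97 mg/L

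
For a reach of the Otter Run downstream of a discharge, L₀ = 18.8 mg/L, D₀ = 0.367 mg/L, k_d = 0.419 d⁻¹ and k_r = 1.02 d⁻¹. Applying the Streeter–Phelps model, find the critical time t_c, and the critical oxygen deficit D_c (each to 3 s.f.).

t_c ≈ 1.43 d; D_c ≈ 4.24 mg/L

With k_r/k_d = 2.434 and 1 − D₀(k_r−k_d)/(k_d L₀) = 0.9720,
t_c = ln(2.434 × 0.9720) / (1.02 − 0.419) = ln(2.366) / 0.6010 = 0.8613/0.6010 = 1.433 d.
L(t_c) = L₀ e^(−k_d t_c) = 18.8 × 0.5486 = 10.31 mg/L, and at the critical point k_r D_c = k_d L, so D_c = (0.419/1.02) × 10.31 = 4.236 mg/L.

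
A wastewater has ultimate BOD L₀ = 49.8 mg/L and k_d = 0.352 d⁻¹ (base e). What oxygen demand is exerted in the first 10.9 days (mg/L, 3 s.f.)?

y_t = L₀(1 − e^(−k_d t)) = 49.8 × (1 − e^(−0.352×10.9))
= 49.8 × (1 − 0.02156) = 49.8 × 0.9784 = 48.73 mg/L.

y ≈ 48.7 mg/L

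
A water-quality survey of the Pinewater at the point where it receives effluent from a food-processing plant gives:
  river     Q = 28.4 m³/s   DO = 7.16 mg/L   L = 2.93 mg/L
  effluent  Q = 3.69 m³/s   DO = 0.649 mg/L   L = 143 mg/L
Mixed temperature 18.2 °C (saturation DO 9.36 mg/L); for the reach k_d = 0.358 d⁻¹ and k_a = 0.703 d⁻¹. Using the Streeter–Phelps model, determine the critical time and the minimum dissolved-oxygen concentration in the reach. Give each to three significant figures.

t_c ≈ 1.49 d; minimum DO ≈ 3.67 mg/L

Mixed DO = (28.4×7.16 + 3.69×0.649)/(28.4+3.69) = 205.7/32.09 = 6.411 mg/L.
Mixed L₀ = (28.4×2.93 + 3.69×143)/(32.09) = 610.9/32.09 = 19.04 mg/L.
Initial deficit D₀ = C_s − DO₀ = 9.36 − 6.411 = 2.949 mg/L.
t_c = (1/0.3450) ln[(0.703/0.358)(1 − 2.949×0.3450/(0.358×19.04))] = 2.899 × ln(1.671) = 1.487 d.
D_c = (0.358/0.703) × 19.04 × e^(−0.358×1.487) = 0.5092 × 19.04 × 0.5871 = 5.692 mg/L.
Minimum DO = 9.36 − 5.692 = 3.668 mg/L.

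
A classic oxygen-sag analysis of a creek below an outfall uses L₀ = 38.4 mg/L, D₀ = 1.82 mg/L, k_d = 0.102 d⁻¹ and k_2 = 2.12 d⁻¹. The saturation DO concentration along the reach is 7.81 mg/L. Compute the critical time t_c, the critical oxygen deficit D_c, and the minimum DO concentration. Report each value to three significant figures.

At the critical point dD/dt = 0, so k_d L₀ e^(−k_d t) = k_2 D. Substituting D(t) from the Streeter–Phelps equation and solving for t gives
t_c = ln[(k_2/k_d)(1 − D₀(k_2−k_d)/(k_d L₀))] / (k_2−k_d).
Here k_2−k_d = 2.018 d⁻¹ and 1 − D₀(k_2−k_d)/(k_d L₀) = 1 − 1.82×2.018/(0.102×38.4) = 0.06231, so
t_c = ln(20.78 × 0.06231) / 2.018 = 0.2585 / 2.018 = 0.1281 d.
L(t_c) = L₀ e^(−k_d t_c) = 38.4 × 0.9870 = 37.90 mg/L, and at the critical point k_2 D_c = k_d L, so D_c = (0.102/2.12) × 37.90 = 1.824 mg/L.
Minimum DO = C_s − D_c = 7.81 − 1.824 = 5.986 mg/L.

t_c ≈ 0.128 d; D_c ≈ 1.82 mg/L; min DO ≈ 5.99 mg/L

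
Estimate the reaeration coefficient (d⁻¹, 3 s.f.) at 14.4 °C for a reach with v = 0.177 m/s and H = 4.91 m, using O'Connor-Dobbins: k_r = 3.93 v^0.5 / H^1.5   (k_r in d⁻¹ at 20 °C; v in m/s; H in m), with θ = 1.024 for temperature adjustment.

k_r(20) = 3.93 × 0.177^0.5 / 4.91^1.5 = 3.93 × 0.4207 / 10.88 = 0.1520 d⁻¹.
k_r(14.4) = 0.1520 × 1.024^(14.4−20) = 0.1520 × 0.8756 = 0.1331 d⁻¹.

k_r ≈ 0.133 d⁻¹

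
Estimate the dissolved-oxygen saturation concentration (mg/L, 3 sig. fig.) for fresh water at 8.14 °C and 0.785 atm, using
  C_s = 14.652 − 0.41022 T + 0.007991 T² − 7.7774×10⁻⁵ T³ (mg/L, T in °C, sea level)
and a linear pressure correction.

At sea level: C_s = 14.652 − 0.41022×8.14 + 0.007991×8.14² − 7.7774×10⁻⁵×8.14³ = 11.80 mg/L.
Pressure correction: C_s' = 11.80 × 0.785 = 9.263 mg/L.

C_s ≈ 9.26 mg/L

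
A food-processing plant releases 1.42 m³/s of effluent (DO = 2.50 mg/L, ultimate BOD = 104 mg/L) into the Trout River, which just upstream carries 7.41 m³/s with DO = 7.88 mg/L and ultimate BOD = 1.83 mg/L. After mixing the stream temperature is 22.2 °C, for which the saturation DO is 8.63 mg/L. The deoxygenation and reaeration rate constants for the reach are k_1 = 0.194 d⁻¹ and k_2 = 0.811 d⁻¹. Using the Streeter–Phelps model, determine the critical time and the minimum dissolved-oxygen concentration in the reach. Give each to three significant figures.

t_c ≈ 1.78 d; minimum DO ≈ 5.54 mg/L

Mixed DO = (7.41×7.88 + 1.42×2.50)/(7.41+1.42) = 61.94/8.830 = 7.015 mg/L.
Mixed L₀ = (7.41×1.83 + 1.42×104)/(8.830) = 161.2/8.830 = 18.26 mg/L.
Initial deficit D₀ = C_s − DO₀ = 8.63 − 7.015 = 1.615 mg/L.
t_c = (1/0.6170) ln[(0.811/0.194)(1 − 1.615×0.6170/(0.194×18.26))] = 1.621 × ln(3.004) = 1.783 d.
D_c = (0.194/0.811) × 18.26 × e^(−0.194×1.783) = 0.2392 × 18.26 × 0.7076 = 3.091 mg/L.
Minimum DO = 8.63 − 3.091 = 5.539 mg/L.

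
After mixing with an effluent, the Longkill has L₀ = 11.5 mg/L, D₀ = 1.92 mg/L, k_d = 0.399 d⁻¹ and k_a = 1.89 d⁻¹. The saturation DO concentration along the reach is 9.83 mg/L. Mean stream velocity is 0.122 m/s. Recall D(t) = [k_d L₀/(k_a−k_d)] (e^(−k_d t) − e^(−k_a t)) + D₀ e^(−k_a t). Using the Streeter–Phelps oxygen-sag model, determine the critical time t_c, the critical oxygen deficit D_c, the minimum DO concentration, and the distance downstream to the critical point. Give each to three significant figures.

t_c ≈ 0.387 d; D_c ≈ 2.08 mg/L; min DO ≈ 7.75 mg/L; x_c ≈ 4.08 km

At the critical point dD/dt = 0, so k_d L₀ e^(−k_d t) = k_a D. Substituting D(t) from the Streeter–Phelps equation and solving for t gives
t_c = ln[(k_a/k_d)(1 − D₀(k_a−k_d)/(k_d L₀))] / (k_a−k_d).
Here k_a−k_d = 1.491 d⁻¹ and 1 − D₀(k_a−k_d)/(k_d L₀) = 1 − 1.92×1.491/(0.399×11.5) = 0.3761, so
t_c = ln(4.737 × 0.3761) / 1.491 = 0.5775 / 1.491 = 0.3873 d.
D_c = (k_d/k_a) L₀ e^(−k_d t_c) = (0.399/1.89) × 11.5 × e^(−0.399×0.3873) = 0.2111 × 11.5 × 0.8568 = 2.080 mg/L.
Minimum DO = C_s − D_c = 9.83 − 2.080 = 7.750 mg/L.
x_c = v t_c = 0.122 m/s × 0.3873 d × 86400 s/d = 4083 m ≈ 4.08 km.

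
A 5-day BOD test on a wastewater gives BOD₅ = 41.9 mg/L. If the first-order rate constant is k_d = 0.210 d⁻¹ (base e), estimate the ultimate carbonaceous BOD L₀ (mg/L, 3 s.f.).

L₀ ≈ 64.5 mg/L

BOD₅ = L₀(1 − e^(−5k_d)) ⇒ L₀ = BOD₅ / (1 − e^(−5×0.210))
= 41.9 / (1 − 0.3499) = 41.9 / 0.6501 = 64.46 mg/L.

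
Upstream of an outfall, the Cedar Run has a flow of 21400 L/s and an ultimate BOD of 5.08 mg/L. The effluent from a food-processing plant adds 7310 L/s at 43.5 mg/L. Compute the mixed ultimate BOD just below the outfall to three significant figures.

Flow-weighted mixing: C = (Q_r C_r + Q_w C_w)/(Q_r + Q_w)
= (21400×5.08 + 7310×43.5)/(21400 + 7310) = 426700/28710 = 14.86 mg/L.

14.9 mg/L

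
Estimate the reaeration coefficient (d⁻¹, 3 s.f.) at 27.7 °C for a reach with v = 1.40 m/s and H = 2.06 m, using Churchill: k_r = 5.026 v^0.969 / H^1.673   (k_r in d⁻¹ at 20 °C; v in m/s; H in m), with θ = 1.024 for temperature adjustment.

k_r(20) = 5.026 × 1.40^0.969 / 2.06^1.673 = 5.026 × 1.385 / 3.350 = 2.078 d⁻¹.
k_r(27.7) = 2.078 × 1.024^(27.7−20) = 2.078 × 1.200 = 2.495 d⁻¹.

k_r ≈ 2.49 d⁻¹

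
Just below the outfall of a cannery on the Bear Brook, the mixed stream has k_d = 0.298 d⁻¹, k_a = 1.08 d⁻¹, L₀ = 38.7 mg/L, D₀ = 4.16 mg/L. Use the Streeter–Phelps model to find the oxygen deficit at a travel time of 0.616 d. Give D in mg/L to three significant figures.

D ≈ 6.83 mg/L

k_d L₀/(k_a−k_d) = 0.298×38.7/(1.08−0.298) = 11.53/0.7820 = 14.75 mg/L.
e^(−k_d t) = e^(−0.298×0.6160) = 0.8323; e^(−k_a t) = e^(−1.08×0.6160) = 0.5141.
D = 14.75 × (0.8323 − 0.5141) + 4.16 × 0.5141 = 4.692 + 2.139 = 6.831 mg/L.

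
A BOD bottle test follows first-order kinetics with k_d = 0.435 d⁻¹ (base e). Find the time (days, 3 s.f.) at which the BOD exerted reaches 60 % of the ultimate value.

t ≈ 2.11 d

y/L₀ = 1 − e^(−k_d t) = 0.60 ⇒ e^(−k_d t) = 0.400
t = −ln(0.400) / 0.435 = 0.9163 / 0.435 = 2.106 d.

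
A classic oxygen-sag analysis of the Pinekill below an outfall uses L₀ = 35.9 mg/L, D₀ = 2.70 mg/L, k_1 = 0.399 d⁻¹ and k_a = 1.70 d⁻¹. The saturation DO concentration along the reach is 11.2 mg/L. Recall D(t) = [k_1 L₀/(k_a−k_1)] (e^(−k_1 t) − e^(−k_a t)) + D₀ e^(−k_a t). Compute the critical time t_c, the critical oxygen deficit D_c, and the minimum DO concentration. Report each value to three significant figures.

t_c ≈ 0.898 d; D_c ≈ 5.89 mg/L; min DO ≈ 5.31 mg/L

At the critical point dD/dt = 0, so k_1 L₀ e^(−k_1 t) = k_a D. Substituting D(t) from the Streeter–Phelps equation and solving for t gives
t_c = ln[(k_a/k_1)(1 − D₀(k_a−k_1)/(k_1 L₀))] / (k_a−k_1).
Here k_a−k_1 = 1.301 d⁻¹ and 1 − D₀(k_a−k_1)/(k_1 L₀) = 1 − 2.70×1.301/(0.399×35.9) = 0.7548, so
t_c = ln(4.261 × 0.7548) / 1.301 = 1.168 / 1.301 = 0.8978 d.
L(t_c) = L₀ e^(−k_1 t_c) = 35.9 × 0.6989 = 25.09 mg/L, and at the critical point k_a D_c = k_1 L, so D_c = (0.399/1.70) × 25.09 = 5.889 mg/L.
Minimum DO = C_s − D_c = 11.2 − 5.889 = 5.311 mg/L.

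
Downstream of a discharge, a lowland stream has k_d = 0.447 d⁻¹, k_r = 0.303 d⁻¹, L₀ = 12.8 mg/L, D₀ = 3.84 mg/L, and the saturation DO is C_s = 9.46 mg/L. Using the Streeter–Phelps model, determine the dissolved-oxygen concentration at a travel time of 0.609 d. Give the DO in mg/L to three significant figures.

k_d L₀/(k_r−k_d) = 0.447×12.8/(0.303−0.447) = 5.722/-0.1440 = -39.73 mg/L.
e^(−k_d t) = e^(−0.447×0.6090) = 0.7617; e^(−k_r t) = e^(−0.303×0.6090) = 0.8315.
D = -39.73 × (0.7617 − 0.8315) + 3.84 × 0.8315 = 2.774 + 3.193 = 5.967 mg/L.
DO = C_s − D = 9.46 − 5.967 = 3.493 mg/L.

DO ≈ 3.49 mg/L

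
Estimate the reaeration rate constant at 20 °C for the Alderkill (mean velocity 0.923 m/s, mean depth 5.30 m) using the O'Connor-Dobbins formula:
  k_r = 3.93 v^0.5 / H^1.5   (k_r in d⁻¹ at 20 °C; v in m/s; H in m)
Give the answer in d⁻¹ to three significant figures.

k_r ≈ 0.309 d⁻¹

k_r = 3.93 × 0.923^0.5 / 5.30^1.5 = 3.93 × 0.9607 / 12.20 = 0.3094 d⁻¹.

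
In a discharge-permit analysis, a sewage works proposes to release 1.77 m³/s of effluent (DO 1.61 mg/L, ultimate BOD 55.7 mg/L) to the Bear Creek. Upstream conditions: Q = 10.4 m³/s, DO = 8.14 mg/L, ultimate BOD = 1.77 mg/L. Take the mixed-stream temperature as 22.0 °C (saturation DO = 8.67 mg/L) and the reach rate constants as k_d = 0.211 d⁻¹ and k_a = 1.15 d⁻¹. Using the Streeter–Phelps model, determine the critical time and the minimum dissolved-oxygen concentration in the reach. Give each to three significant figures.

t_c ≈ 0.576 d; minimum DO ≈ 7.11 mg/L

Mixed DO = (10.4×8.14 + 1.77×1.61)/(10.4+1.77) = 87.51/12.17 = 7.190 mg/L.
Mixed L₀ = (10.4×1.77 + 1.77×55.7)/(12.17) = 117.0/12.17 = 9.614 mg/L.
Initial deficit D₀ = C_s − DO₀ = 8.67 − 7.190 = 1.480 mg/L.
t_c = (1/0.9390) ln[(1.15/0.211)(1 − 1.480×0.9390/(0.211×9.614))] = 1.065 × ln(1.717) = 0.5757 d.
D_c = (0.211/1.15) × 9.614 × e^(−0.211×0.5757) = 0.1835 × 9.614 × 0.8856 = 1.562 mg/L.
Minimum DO = 8.67 − 1.562 = 7.108 mg/L.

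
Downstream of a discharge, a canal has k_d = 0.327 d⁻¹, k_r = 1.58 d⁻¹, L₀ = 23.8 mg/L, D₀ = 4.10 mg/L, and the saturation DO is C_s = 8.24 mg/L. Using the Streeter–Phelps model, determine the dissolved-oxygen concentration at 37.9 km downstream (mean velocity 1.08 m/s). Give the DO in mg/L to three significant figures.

DO ≈ 3.91 mg/L

Travel time t = x/v = 37.9 km / (1.08 m/s) = 37900 m / 1.08 m/s = 35090 s = 0.4062 d.
k_d L₀/(k_r−k_d) = 0.327×23.8/(1.58−0.327) = 7.783/1.253 = 6.211 mg/L.
e^(−k_d t) = e^(−0.327×0.4062) = 0.8756; e^(−k_r t) = e^(−1.58×0.4062) = 0.5264.
D = 6.211 × (0.8756 − 0.5264) + 4.10 × 0.5264 = 2.169 + 2.158 = 4.327 mg/L.
DO = C_s − D = 8.24 − 4.327 = 3.913 mg/L.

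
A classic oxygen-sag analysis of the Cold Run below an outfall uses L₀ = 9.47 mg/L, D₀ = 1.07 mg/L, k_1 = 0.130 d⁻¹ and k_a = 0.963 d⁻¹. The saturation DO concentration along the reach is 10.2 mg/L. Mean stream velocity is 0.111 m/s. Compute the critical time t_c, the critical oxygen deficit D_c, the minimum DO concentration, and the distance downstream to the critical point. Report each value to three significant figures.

t_c ≈ 0.859 d; D_c ≈ 1.14 mg/L; min DO ≈ 9.06 mg/L; x_c ≈ 8.23 km

With k_a/k_1 = 7.408 and 1 − D₀(k_a−k_1)/(k_1 L₀) = 0.2760,
t_c = ln(7.408 × 0.2760) / (0.963 − 0.130) = ln(2.045) / 0.8330 = 0.7152/0.8330 = 0.8586 d.
D_c = (k_1/k_a) L₀ e^(−k_1 t_c) = (0.130/0.963) × 9.47 × e^(−0.130×0.8586) = 0.1350 × 9.47 × 0.8944 = 1.143 mg/L.
Minimum DO = C_s − D_c = 10.2 − 1.143 = 9.057 mg/L.
x_c = v t_c = 0.111 m/s × 0.8586 d × 86400 s/d = 8234 m ≈ 8.23 km.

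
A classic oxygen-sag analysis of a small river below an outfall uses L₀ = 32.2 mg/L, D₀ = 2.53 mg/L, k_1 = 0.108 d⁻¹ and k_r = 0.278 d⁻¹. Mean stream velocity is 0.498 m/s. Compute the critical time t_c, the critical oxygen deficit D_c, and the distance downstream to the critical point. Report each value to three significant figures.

t_c ≈ 4.79 d; D_c ≈ 7.46 mg/L; x_c ≈ 206 km

t_c = [1/(k_r−k_1)] ln[(k_r/k_1)(1 − D₀(k_r−k_1)/(k_1 L₀))]
= [1/(0.278−0.108)] ln[(0.278/0.108)(1 − 2.53×0.1700/(0.108×32.2))]
= (1/0.1700) ln[2.574 × 0.8763] = 5.882 × ln(2.256) = 5.882 × 0.8135 = 4.785 d.
L(t_c) = L₀ e^(−k_1 t_c) = 32.2 × 0.5964 = 19.21 mg/L, and at the critical point k_r D_c = k_1 L, so D_c = (0.108/0.278) × 19.21 = 7.461 mg/L.
x_c = v t_c = 0.498 m/s × 4.785 d × 86400 s/d = 205900 m ≈ 206 km.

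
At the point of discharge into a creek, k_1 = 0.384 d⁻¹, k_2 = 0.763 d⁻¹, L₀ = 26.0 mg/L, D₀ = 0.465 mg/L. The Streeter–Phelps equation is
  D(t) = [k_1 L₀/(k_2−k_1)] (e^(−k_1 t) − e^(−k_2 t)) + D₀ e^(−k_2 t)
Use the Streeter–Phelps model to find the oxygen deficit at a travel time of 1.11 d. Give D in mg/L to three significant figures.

k_1 L₀/(k_2−k_1) = 0.384×26.0/(0.763−0.384) = 9.984/0.3790 = 26.34 mg/L.
e^(−k_1 t) = e^(−0.384×1.110) = 0.6530; e^(−k_2 t) = e^(−0.763×1.110) = 0.4287.
D = 26.34 × (0.6530 − 0.4287) + 0.465 × 0.4287 = 5.907 + 0.1994 = 6.106 mg/L.

D ≈ 6.11 mg/L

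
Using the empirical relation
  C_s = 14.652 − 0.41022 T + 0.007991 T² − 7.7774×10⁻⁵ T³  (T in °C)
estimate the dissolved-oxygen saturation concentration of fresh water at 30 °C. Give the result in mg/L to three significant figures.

C_s ≈ 7.44 mg/L

C_s = 14.652 − 0.41022×30 + 0.007991×30² − 7.7774×10⁻⁵×30³ = 7.437 mg/L.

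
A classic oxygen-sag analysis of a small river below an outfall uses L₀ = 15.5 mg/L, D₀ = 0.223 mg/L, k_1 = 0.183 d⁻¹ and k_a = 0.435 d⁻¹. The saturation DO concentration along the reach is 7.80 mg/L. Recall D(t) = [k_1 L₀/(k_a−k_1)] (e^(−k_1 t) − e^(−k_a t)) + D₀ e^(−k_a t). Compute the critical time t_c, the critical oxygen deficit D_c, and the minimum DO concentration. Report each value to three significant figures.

t_c ≈ 3.36 d; D_c ≈ 3.53 mg/L; min DO ≈ 4.27 mg/L

t_c = [1/(k_a−k_1)] ln[(k_a/k_1)(1 − D₀(k_a−k_1)/(k_1 L₀))]
= [1/(0.435−0.183)] ln[(0.435/0.183)(1 − 0.223×0.2520/(0.183×15.5))]
= (1/0.2520) ln[2.377 × 0.9802] = 3.968 × ln(2.330) = 3.968 × 0.8458 = 3.357 d.
L(t_c) = L₀ e^(−k_1 t_c) = 15.5 × 0.5410 = 8.386 mg/L, and at the critical point k_a D_c = k_1 L, so D_c = (0.183/0.435) × 8.386 = 3.528 mg/L.
Minimum DO = C_s − D_c = 7.80 − 3.528 = 4.272 mg/L.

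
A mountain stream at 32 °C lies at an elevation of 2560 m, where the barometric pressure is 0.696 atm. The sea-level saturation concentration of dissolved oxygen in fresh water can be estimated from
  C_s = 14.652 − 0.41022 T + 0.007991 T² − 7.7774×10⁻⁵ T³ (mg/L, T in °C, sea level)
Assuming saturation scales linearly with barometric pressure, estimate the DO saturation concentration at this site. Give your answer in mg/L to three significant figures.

At sea level: C_s = 14.652 − 0.41022×32 + 0.007991×32² − 7.7774×10⁻⁵×32³ = 7.159 mg/L.
Pressure correction: C_s' = 7.159 × 0.696 = 4.983 mg/L.

C_s ≈ 4.98 mg/L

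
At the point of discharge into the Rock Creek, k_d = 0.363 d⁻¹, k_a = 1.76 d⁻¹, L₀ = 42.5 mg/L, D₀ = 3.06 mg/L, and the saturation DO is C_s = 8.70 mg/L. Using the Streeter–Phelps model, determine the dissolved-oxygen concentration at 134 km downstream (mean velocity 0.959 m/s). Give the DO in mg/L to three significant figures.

DO ≈ 3.02 mg/L

Travel time t = x/v = 134 km / (0.959 m/s) = 134000 m / 0.959 m/s = 139700 s = 1.617 d.
k_d L₀/(k_a−k_d) = 0.363×42.5/(1.76−0.363) = 15.43/1.397 = 11.04 mg/L.
e^(−k_d t) = e^(−0.363×1.617) = 0.5560; e^(−k_a t) = e^(−1.76×1.617) = 0.05806.
D = 11.04 × (0.5560 − 0.05806) + 3.06 × 0.05806 = 5.499 + 0.1777 = 5.676 mg/L.
DO = C_s − D = 8.70 − 5.676 = 3.024 mg/L.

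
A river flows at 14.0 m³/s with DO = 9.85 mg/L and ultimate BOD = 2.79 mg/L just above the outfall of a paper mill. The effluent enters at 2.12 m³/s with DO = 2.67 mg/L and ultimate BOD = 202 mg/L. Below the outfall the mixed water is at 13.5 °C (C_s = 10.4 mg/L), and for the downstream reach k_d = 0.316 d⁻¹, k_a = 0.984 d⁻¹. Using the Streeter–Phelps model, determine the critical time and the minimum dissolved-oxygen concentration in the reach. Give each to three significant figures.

Mixed DO = (14.0×9.85 + 2.12×2.67)/(14.0+2.12) = 143.6/16.12 = 8.906 mg/L.
Mixed L₀ = (14.0×2.79 + 2.12×202)/(16.12) = 467.3/16.12 = 28.99 mg/L.
Initial deficit D₀ = C_s − DO₀ = 10.4 − 8.906 = 1.494 mg/L.
t_c = (1/0.6680) ln[(0.984/0.316)(1 − 1.494×0.6680/(0.316×28.99))] = 1.497 × ln(2.775) = 1.528 d.
D_c = (0.316/0.984) × 28.99 × e^(−0.316×1.528) = 0.3211 × 28.99 × 0.6171 = 5.745 mg/L.
Minimum DO = 10.4 − 5.745 = 4.655 mg/L.

t_c ≈ 1.53 d; minimum DO ≈ 4.66 mg/L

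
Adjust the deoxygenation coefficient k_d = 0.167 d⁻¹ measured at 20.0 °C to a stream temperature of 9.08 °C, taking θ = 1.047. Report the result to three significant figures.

k_d(T₂) = k_d(T₁) · θ^(T₂−T₁) = 0.167 × 1.047^(9.08−20.0)
= 0.167 × 1.047^-10.9 = 0.167 × 0.6056 = 0.1011 d⁻¹.

k_d ≈ 0.101 d⁻¹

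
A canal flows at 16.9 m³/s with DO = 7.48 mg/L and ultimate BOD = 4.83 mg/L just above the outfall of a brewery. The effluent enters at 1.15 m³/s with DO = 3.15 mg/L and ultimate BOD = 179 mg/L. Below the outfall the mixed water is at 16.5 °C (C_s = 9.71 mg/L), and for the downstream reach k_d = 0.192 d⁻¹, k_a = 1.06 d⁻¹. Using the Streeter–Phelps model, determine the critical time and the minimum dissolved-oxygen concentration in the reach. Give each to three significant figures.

Mixed DO = (16.9×7.48 + 1.15×3.15)/(16.9+1.15) = 130.0/18.05 = 7.204 mg/L.
Mixed L₀ = (16.9×4.83 + 1.15×179)/(18.05) = 287.5/18.05 = 15.93 mg/L.
Initial deficit D₀ = C_s − DO₀ = 9.71 − 7.204 = 2.506 mg/L.
t_c = (1/0.8680) ln[(1.06/0.192)(1 − 2.506×0.8680/(0.192×15.93))] = 1.152 × ln(1.594) = 0.5371 d.
D_c = (0.192/1.06) × 15.93 × e^(−0.192×0.5371) = 0.1811 × 15.93 × 0.9020 = 2.602 mg/L.
Minimum DO = 9.71 − 2.602 = 7.108 mg/L.

t_c ≈ 0.537 d; minimum DO ≈ 7.11 mg/L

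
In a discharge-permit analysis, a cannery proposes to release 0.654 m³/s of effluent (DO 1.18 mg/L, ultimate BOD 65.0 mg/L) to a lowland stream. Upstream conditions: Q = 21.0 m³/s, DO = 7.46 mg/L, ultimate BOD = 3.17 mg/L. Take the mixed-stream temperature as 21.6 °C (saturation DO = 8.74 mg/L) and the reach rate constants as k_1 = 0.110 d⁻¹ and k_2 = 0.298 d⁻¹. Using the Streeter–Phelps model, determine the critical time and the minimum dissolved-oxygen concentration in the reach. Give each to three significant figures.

t_c ≈ 1.63 d; minimum DO ≈ 7.19 mg/L

Mixed DO = (21.0×7.46 + 0.654×1.18)/(21.0+0.654) = 157.4/21.65 = 7.270 mg/L.
Mixed L₀ = (21.0×3.17 + 0.654×65.0)/(21.65) = 109.1/21.65 = 5.037 mg/L.
Initial deficit D₀ = C_s − DO₀ = 8.74 − 7.270 = 1.470 mg/L.
t_c = (1/0.1880) ln[(0.298/0.110)(1 − 1.470×0.1880/(0.110×5.037))] = 5.319 × ln(1.358) = 1.629 d.
D_c = (0.110/0.298) × 5.037 × e^(−0.110×1.629) = 0.3691 × 5.037 × 0.8360 = 1.554 mg/L.
Minimum DO = 8.74 − 1.554 = 7.186 mg/L.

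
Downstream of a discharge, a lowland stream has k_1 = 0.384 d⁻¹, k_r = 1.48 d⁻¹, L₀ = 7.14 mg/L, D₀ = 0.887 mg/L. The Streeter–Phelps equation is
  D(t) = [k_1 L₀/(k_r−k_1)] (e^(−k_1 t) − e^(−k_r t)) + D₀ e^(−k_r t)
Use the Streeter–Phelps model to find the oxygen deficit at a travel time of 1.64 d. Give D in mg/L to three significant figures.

D ≈ 1.19 mg/L

k_1 L₀/(k_r−k_1) = 0.384×7.14/(1.48−0.384) = 2.742/1.096 = 2.502 mg/L.
e^(−k_1 t) = e^(−0.384×1.640) = 0.5327; e^(−k_r t) = e^(−1.48×1.640) = 0.08828.
D = 2.502 × (0.5327 − 0.08828) + 0.887 × 0.08828 = 1.112 + 0.07831 = 1.190 mg/L.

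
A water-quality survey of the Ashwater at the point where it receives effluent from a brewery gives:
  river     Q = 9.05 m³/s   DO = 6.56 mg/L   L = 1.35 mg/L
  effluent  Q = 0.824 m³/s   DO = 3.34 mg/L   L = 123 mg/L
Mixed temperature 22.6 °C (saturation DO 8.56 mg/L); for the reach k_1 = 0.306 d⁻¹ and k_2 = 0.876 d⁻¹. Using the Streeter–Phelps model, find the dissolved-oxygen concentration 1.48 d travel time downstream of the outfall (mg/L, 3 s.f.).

DO ≈ 5.70 mg/L

Mixed DO = (9.05×6.56 + 0.824×3.34)/(9.05+0.824) = 62.12/9.874 = 6.291 mg/L.
Mixed L₀ = (9.05×1.35 + 0.824×123)/(9.874) = 113.6/9.874 = 11.50 mg/L.
Initial deficit D₀ = C_s − DO₀ = 8.56 − 6.291 = 2.269 mg/L.
D(1.48) = [0.306×11.50/(0.876−0.306)](e^(−0.306×1.48) − e^(−0.876×1.48)) + 2.269 e^(−0.876×1.48)
= 6.175 × (0.6358 − 0.2735) + 2.269 × 0.2735 = 2.858 mg/L.
DO = 8.56 − 2.858 = 5.702 mg/L.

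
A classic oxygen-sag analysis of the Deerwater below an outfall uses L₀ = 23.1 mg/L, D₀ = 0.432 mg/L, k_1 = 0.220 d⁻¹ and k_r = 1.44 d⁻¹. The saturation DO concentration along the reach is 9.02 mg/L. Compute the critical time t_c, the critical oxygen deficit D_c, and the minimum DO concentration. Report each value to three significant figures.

With k_r/k_1 = 6.545 and 1 − D₀(k_r−k_1)/(k_1 L₀) = 0.8963,
t_c = ln(6.545 × 0.8963) / (1.44 − 0.220) = ln(5.867) / 1.220 = 1.769/1.220 = 1.450 d.
D_c = (k_1/k_r) L₀ e^(−k_1 t_c) = (0.220/1.44) × 23.1 × e^(−0.220×1.450) = 0.1528 × 23.1 × 0.7268 = 2.565 mg/L.
Minimum DO = C_s − D_c = 9.02 − 2.565 = 6.455 mg/L.

t_c ≈ 1.45 d; D_c ≈ 2.57 mg/L; min DO ≈ 6.45 mg/L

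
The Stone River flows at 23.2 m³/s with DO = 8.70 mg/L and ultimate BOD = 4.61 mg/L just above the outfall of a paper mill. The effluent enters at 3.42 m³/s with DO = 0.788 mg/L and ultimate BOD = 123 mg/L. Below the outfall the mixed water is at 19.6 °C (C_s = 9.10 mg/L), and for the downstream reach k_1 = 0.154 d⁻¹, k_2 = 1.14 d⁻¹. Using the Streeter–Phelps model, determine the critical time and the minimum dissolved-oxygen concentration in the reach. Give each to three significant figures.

t_c ≈ 1.41 d; minimum DO ≈ 6.95 mg/L

Mixed DO = (23.2×8.70 + 3.42×0.788)/(23.2+3.42) = 204.5/26.62 = 7.684 mg/L.
Mixed L₀ = (23.2×4.61 + 3.42×123)/(26.62) = 527.6/26.62 = 19.82 mg/L.
Initial deficit D₀ = C_s − DO₀ = 9.10 − 7.684 = 1.416 mg/L.
t_c = (1/0.9860) ln[(1.14/0.154)(1 − 1.416×0.9860/(0.154×19.82))] = 1.014 × ln(4.015) = 1.410 d.
D_c = (0.154/1.14) × 19.82 × e^(−0.154×1.410) = 0.1351 × 19.82 × 0.8048 = 2.155 mg/L.
Minimum DO = 9.10 − 2.155 = 6.945 mg/L.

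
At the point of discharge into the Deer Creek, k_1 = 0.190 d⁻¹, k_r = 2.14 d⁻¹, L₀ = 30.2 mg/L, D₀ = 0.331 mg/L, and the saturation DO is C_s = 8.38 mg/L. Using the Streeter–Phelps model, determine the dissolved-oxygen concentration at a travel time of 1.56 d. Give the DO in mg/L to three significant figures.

DO ≈ 6.28 mg/L

k_1 L₀/(k_r−k_1) = 0.190×30.2/(2.14−0.190) = 5.738/1.950 = 2.943 mg/L.
e^(−k_1 t) = e^(−0.190×1.560) = 0.7435; e^(−k_r t) = e^(−2.14×1.560) = 0.03549.
D = 2.943 × (0.7435 − 0.03549) + 0.331 × 0.03549 = 2.083 + 0.01175 = 2.095 mg/L.
DO = C_s − D = 8.38 − 2.095 = 6.285 mg/L.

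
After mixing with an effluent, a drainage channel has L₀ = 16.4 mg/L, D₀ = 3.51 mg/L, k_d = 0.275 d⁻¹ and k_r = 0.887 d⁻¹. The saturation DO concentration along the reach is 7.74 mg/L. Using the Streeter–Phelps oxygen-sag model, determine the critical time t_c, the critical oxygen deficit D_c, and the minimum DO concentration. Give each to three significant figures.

t_c ≈ 0.857 d; D_c ≈ 4.02 mg/L; min DO ≈ 3.72 mg/L

t_c = [1/(k_r−k_d)] ln[(k_r/k_d)(1 − D₀(k_r−k_d)/(k_d L₀))]
= [1/(0.887−0.275)] ln[(0.887/0.275)(1 − 3.51×0.6120/(0.275×16.4))]
= (1/0.6120) ln[3.225 × 0.5237] = 1.634 × ln(1.689) = 1.634 × 0.5242 = 0.8566 d.
D_c = (k_d/k_r) L₀ e^(−k_d t_c) = (0.275/0.887) × 16.4 × e^(−0.275×0.8566) = 0.3100 × 16.4 × 0.7901 = 4.017 mg/L.
Minimum DO = C_s − D_c = 7.74 − 4.017 = 3.723 mg/L.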